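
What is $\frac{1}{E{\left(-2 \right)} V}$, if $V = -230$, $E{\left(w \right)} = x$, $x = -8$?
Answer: $\frac{1}{1840} \approx 0.00054348$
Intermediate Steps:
$E{\left(w \right)} = -8$
$\frac{1}{E{\left(-2 \right)} V} = \frac{1}{\left(-8\right) \left(-230\right)} = \frac{1}{1840}$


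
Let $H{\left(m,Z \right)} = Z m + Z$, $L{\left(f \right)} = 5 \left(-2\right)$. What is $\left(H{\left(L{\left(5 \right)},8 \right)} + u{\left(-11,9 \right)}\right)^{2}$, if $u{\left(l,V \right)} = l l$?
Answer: $2401$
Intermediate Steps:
$L{\left(f \right)} = -10$
$u{\left(l,V \right)} = l^{2}$
$H{\left(m,Z \right)} = Z + Z m$
$\left(H{\left(L{\left(5 \right)},8 \right)} + u{\left(-11,9 \right)}\right)^{2} = \left(8 \left(1 - 10\right) + \left(-11\right)^{2}\right)^{2} = \left(8 \left(-9\right) + 121\right)^{2} = \left(-72 + 121\right)^{2} = 49^{2} = 2401$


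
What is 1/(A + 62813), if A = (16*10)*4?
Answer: 1/63453 ≈ 1.5760e-5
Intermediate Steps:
A = 640 (A = 160*4 = 640)
1/(A + 62813) = 1/(640 + 62813) = 1/63453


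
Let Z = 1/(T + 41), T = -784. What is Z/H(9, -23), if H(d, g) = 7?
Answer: -1/5201 ≈ -0.00019227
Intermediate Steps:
Z = -1/743 (Z = 1/(-784 + 41) = 1/(-743) = -1/743 ≈ -0.0013459)
Z/H(9, -23) = -1/743/7 = -1/743*⅐ = -1/5201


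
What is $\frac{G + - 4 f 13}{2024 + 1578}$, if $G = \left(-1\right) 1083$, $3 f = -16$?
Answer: $- \frac{2417}{10806} \approx -0.22367$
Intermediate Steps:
$f = - \frac{16}{3}$ ($f = \frac{1}{3} \left(-16\right) = - \frac{16}{3} \approx -5.3333$)
$G = -1083$
$\frac{G + - 4 f 13}{2024 + 1578} = \frac{-1083 + \left(-4\right) \left(- \frac{16}{3}\right) 13}{2024 + 1578} = \frac{-1083 + \frac{64}{3} \cdot 13}{3602} = \left(-1083 + \frac{832}{3}\right) \frac{1}{3602} = \left(- \frac{2417}{3}\right) \frac{1}{3602} = - \frac{2417}{10806}$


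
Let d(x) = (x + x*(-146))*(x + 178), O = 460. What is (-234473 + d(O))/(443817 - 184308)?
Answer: -42789073/259509 ≈ -164.88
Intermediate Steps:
d(x) = -145*x*(178 + x) (d(x) = (x - 146*x)*(178 + x) = (-145*x)*(178 + x) = -145*x*(178 + x))
(-234473 + d(O))/(443817 - 184308) = (-234473 - 145*460*(178 + 460))/(443817 - 184308) = (-234473 - 145*460*638)/259509 = (-234473 - 42554600)*(1/259509) = -42789073*1/259509 = -42789073/259509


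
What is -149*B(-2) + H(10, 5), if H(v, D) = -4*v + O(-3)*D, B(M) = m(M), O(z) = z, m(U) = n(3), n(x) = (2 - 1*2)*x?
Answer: -55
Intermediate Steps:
n(x) = 0 (n(x) = (2 - 2)*x = 0*x = 0)
m(U) = 0
B(M) = 0
H(v, D) = -4*v - 3*D
-149*B(-2) + H(10, 5) = -149*0 + (-4*10 - 3*5) = 0 + (-40 - 15) = 0 - 55 = -55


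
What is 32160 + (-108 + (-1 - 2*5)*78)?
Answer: 31194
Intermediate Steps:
32160 + (-108 + (-1 - 2*5)*78) = 32160 + (-108 + (-1 - 10)*78) = 32160 + (-108 - 11*78) = 32160 + (-108 - 858) = 32160 - 966 = 31194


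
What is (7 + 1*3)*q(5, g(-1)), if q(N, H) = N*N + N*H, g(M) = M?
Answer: 200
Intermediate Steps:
q(N, H) = N² + H*N
(7 + 1*3)*q(5, g(-1)) = (7 + 1*3)*(5*(-1 + 5)) = (7 + 3)*(5*4) = 10*20 = 200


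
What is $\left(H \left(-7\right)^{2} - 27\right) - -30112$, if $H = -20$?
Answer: $29105$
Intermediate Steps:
$\left(H \left(-7\right)^{2} - 27\right) - -30112 = \left(- 20 \left(-7\right)^{2} - 27\right) - -30112 = \left(\left(-20\right) 49 - 27\right) + 30112 = \left(-980 - 27\right) + 30112 = -1007 + 30112 = 29105$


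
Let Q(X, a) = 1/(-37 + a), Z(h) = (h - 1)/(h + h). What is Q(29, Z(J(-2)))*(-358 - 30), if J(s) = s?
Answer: 1552/145 ≈ 10.703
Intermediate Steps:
Z(h) = (-1 + h)/(2*h) (Z(h) = (-1 + h)/((2*h)) = (-1 + h)*(1/(2*h)) = (-1 + h)/(2*h))
Q(29, Z(J(-2)))*(-358 - 30) = (-358 - 30)/(-37 + (1/2)*(-1 - 2)/(-2)) = -388/(-37 + (1/2)*(-1/2)*(-3)) = -388/(-37 + 3/4) = -388/(-145/4) = -4/145*(-388) = 1552/145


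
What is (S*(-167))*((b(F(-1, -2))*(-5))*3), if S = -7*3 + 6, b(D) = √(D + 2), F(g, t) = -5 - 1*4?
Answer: -37575*I*√7 ≈ -99414.0*I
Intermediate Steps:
F(g, t) = -9 (F(g, t) = -5 - 4 = -9)
b(D) = √(2 + D)
S = -15 (S = -21 + 6 = -15)
(S*(-167))*((b(F(-1, -2))*(-5))*3) = (-15*(-167))*((√(2 - 9)*(-5))*3) = 2505*((√(-7)*(-5))*3) = 2505*(((I*√7)*(-5))*3) = 2505*(-5*I*√7*3) = 2505*(-15*I*√7) = -37575*I*√7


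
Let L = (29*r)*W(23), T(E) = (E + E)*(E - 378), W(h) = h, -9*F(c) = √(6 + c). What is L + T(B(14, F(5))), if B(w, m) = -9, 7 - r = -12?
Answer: 19639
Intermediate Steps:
F(c) = -√(6 + c)/9
r = 19 (r = 7 - 1*(-12) = 7 + 12 = 19)
T(E) = 2*E*(-378 + E) (T(E) = (2*E)*(-378 + E) = 2*E*(-378 + E))
L = 12673 (L = (29*19)*23 = 551*23 = 12673)
L + T(B(14, F(5))) = 12673 + 2*(-9)*(-378 - 9) = 12673 + 2*(-9)*(-387) = 12673 + 6966 = 19639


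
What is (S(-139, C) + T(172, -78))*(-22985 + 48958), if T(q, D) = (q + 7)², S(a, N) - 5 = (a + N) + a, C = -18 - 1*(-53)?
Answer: 826019319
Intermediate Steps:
C = 35 (C = -18 + 53 = 35)
S(a, N) = 5 + N + 2*a (S(a, N) = 5 + ((a + N) + a) = 5 + ((N + a) + a) = 5 + (N + 2*a) = 5 + N + 2*a)
T(q, D) = (7 + q)²
(S(-139, C) + T(172, -78))*(-22985 + 48958) = ((5 + 35 + 2*(-139)) + (7 + 172)²)*(-22985 + 48958) = ((5 + 35 - 278) + 179²)*25973 = (-238 + 32041)*25973 = 31803*25973 = 826019319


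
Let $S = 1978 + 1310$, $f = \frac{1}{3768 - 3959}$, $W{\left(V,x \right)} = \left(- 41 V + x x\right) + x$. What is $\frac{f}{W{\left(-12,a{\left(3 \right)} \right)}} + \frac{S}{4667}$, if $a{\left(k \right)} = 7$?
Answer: $\frac{344143717}{488485556} \approx 0.70451$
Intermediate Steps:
$W{\left(V,x \right)} = x + x^{2} - 41 V$ ($W{\left(V,x \right)} = \left(- 41 V + x^{2}\right) + x = \left(x^{2} - 41 V\right) + x = x + x^{2} - 41 V$)
$f = - \frac{1}{191}$ ($f = \frac{1}{-191} = - \frac{1}{191} \approx -0.0052356$)
$S = 3288$
$\frac{f}{W{\left(-12,a{\left(3 \right)} \right)}} + \frac{S}{4667} = - \frac{1}{191 \left(7 + 7^{2} - -492\right)} + \frac{3288}{4667} = - \frac{1}{191 \left(7 + 49 + 492\right)} + 3288 \cdot \frac{1}{4667} = - \frac{1}{191 \cdot 548} + \frac{3288}{4667} = \left(- \frac{1}{191}\right) \frac{1}{548} + \frac{3288}{4667} = - \frac{1}{104668} + \frac{3288}{4667} = \frac{344143717}{488485556}$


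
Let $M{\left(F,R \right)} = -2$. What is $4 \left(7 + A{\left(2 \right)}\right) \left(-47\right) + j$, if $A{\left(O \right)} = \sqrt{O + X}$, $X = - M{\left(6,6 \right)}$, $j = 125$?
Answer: $-1567$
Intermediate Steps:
$X = 2$ ($X = \left(-1\right) \left(-2\right) = 2$)
$A{\left(O \right)} = \sqrt{2 + O}$ ($A{\left(O \right)} = \sqrt{O + 2} = \sqrt{2 + O}$)
$4 \left(7 + A{\left(2 \right)}\right) \left(-47\right) + j = 4 \left(7 + \sqrt{2 + 2}\right) \left(-47\right) + 125 = 4 \left(7 + \sqrt{4}\right) \left(-47\right) + 125 = 4 \left(7 + 2\right) \left(-47\right) + 125 = 4 \cdot 9 \left(-47\right) + 125 = 36 \left(-47\right) + 125 = -1692 + 125 = -1567$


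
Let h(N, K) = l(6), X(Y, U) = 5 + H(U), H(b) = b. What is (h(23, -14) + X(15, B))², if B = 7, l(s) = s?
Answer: 324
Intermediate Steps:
X(Y, U) = 5 + U
h(N, K) = 6
(h(23, -14) + X(15, B))² = (6 + (5 + 7))² = (6 + 12)² = 18² = 324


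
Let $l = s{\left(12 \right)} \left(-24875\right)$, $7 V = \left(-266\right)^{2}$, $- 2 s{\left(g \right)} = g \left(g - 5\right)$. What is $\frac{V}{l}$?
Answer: $\frac{722}{74625} \approx 0.009675$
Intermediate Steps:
$s{\left(g \right)} = - \frac{g \left(-5 + g\right)}{2}$ ($s{\left(g \right)} = - \frac{g \left(g - 5\right)}{2} = - \frac{g \left(-5 + g\right)}{2}$)
$V = 10108$ ($V = \frac{\left(-266\right)^{2}}{7} = \frac{1}{7} \cdot 70756 = 10108$)
$l = 1044750$ ($l = \frac{1}{2} \cdot 12 \left(5 - 12\right) \left(-24875\right) = \frac{1}{2} \cdot 12 \left(-7\right) \left(-24875\right) = \left(-42\right) \left(-24875\right) = 1044750$)
$\frac{V}{l} = \frac{10108}{1044750} = 10108 \cdot \frac{1}{1044750} = \frac{722}{74625}$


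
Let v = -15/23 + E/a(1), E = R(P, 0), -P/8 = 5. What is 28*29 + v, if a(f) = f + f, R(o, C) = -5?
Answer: 37207/46 ≈ 808.85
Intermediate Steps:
P = -40 (P = -8*5 = -40)
a(f) = 2*f
E = -5
v = -145/46 (v = -15/23 - 5/(2*1) = -15*1/23 - 5/2 = -15/23 - 5*½ = -15/23 - 5/2 = -145/46 ≈ -3.1522)
28*29 + v = 28*29 - 145/46 = 812 - 145/46 = 37207/46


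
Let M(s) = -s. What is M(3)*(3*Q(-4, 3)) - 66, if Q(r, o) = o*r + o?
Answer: 15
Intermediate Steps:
Q(r, o) = o + o*r
M(3)*(3*Q(-4, 3)) - 66 = (-1*3)*(3*(3*(1 - 4))) - 66 = -9*3*(-3) - 66 = -9*(-9) - 66 = -3*(-27) - 66 = 81 - 66 = 15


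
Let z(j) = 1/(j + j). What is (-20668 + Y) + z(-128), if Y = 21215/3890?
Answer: -2057659397/99584 ≈ -20663.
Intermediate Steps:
Y = 4243/778 (Y = 21215*(1/3890) = 4243/778 ≈ 5.4537)
z(j) = 1/(2*j)
(-20668 + Y) + z(-128) = (-20668 + 4243/778) + (½)/(-128) = -16075461/778 + (½)*(-1/128) = -16075461/778 - 1/256 = -2057659397/99584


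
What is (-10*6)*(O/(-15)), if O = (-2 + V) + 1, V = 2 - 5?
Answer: -16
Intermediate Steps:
V = -3
O = -4 (O = (-2 - 3) + 1 = -5 + 1 = -4)
(-10*6)*(O/(-15)) = (-10*6)*(-4/(-15)) = -(-240)*(-1)/15 = -60*4/15 = -16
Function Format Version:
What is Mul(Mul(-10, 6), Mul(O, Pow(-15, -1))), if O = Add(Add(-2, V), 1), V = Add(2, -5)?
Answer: -16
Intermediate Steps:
V = -3
O = -4 (O = Add(Add(-2, -3), 1) = Add(-5, 1) = -4)
Mul(Mul(-10, 6), Mul(O, Pow(-15, -1))) = Mul(Mul(-10, 6), Mul(-4, Pow(-15, -1))) = Mul(-60, Mul(-4, Rational(-1, 15))) = Mul(-60, Rational(4, 15)) = -16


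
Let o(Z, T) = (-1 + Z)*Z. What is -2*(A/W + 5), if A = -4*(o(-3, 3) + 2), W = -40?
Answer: -64/5 ≈ -12.800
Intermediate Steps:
o(Z, T) = Z*(-1 + Z)
A = -56 (A = -4*(-3*(-1 - 3) + 2) = -4*(-3*(-4) + 2) = -4*(12 + 2) = -4*14 = -56)
-2*(A/W + 5) = -2*(-56/(-40) + 5) = -2*(-56*(-1/40) + 5) = -2*(7/5 + 5) = -2*32/5 = -64/5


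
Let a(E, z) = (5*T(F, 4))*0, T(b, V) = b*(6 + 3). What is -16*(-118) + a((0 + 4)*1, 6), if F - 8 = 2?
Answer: 1888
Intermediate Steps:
F = 10 (F = 8 + 2 = 10)
T(b, V) = 9*b (T(b, V) = b*9 = 9*b)
a(E, z) = 0 (a(E, z) = (5*(9*10))*0 = (5*90)*0 = 450*0 = 0)
-16*(-118) + a((0 + 4)*1, 6) = -16*(-118) + 0 = 1888 + 0 = 1888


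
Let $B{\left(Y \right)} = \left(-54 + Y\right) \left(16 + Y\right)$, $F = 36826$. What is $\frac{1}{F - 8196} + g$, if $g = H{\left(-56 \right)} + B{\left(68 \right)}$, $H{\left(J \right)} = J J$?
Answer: $\frac{123452561}{28630} \approx 4312.0$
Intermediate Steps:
$H{\left(J \right)} = J^{2}$
$g = 4312$ ($g = \left(-56\right)^{2} - \left(3448 - 4624\right) = 3136 - -1176 = 3136 + 1176 = 4312$)
$\frac{1}{F - 8196} + g = \frac{1}{36826 - 8196} + 4312 = \frac{1}{28630} + 4312 = \frac{123452561}{28630}$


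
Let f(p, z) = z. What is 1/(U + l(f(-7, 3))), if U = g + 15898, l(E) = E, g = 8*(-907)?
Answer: 1/8645 ≈ 0.00011567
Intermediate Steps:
g = -7256
U = 8642 (U = -7256 + 15898 = 8642)
1/(U + l(f(-7, 3))) = 1/(8642 + 3) = 1/8645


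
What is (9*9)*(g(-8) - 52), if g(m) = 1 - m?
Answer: -3483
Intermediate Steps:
(9*9)*(g(-8) - 52) = (9*9)*((1 - 1*(-8)) - 52) = 81*((1 + 8) - 52) = 81*(9 - 52) = 81*(-43) = -3483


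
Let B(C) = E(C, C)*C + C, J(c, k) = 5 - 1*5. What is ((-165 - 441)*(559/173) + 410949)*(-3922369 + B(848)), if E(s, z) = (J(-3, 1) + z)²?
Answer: 42869201653282833/173 ≈ 2.4780e+14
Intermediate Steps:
J(c, k) = 0 (J(c, k) = 5 - 5 = 0)
E(s, z) = z² (E(s, z) = (0 + z)² = z²)
B(C) = C + C³ (B(C) = C²*C + C = C³ + C = C + C³)
((-165 - 441)*(559/173) + 410949)*(-3922369 + B(848)) = ((-165 - 441)*(559/173) + 410949)*(-3922369 + (848 + 848³)) = (-338754/173 + 410949)*(-3922369 + (848 + 609800192)) = (-606*559/173 + 410949)*(-3922369 + 609801040) = (-338754/173 + 410949)*605878671 = (70755423/173)*605878671 = 42869201653282833/173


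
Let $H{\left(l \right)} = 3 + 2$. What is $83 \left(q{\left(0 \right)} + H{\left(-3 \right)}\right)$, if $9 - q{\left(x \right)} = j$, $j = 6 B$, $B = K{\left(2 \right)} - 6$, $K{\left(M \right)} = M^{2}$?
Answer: $2158$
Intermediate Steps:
$B = -2$ ($B = 2^{2} - 6 = 4 - 6 = -2$)
$H{\left(l \right)} = 5$
$j = -12$ ($j = 6 \left(-2\right) = -12$)
$q{\left(x \right)} = 21$ ($q{\left(x \right)} = 9 - -12 = 9 + 12 = 21$)
$83 \left(q{\left(0 \right)} + H{\left(-3 \right)}\right) = 83 \left(21 + 5\right) = 83 \cdot 26 = 2158$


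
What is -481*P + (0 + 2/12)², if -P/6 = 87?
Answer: 9038953/36 ≈ 2.5108e+5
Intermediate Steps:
P = -522 (P = -6*87 = -522)
-481*P + (0 + 2/12)² = -481*(-522) + (0 + 2/12)² = 251082 + (0 + 2*(1/12))² = 251082 + (0 + ⅙)² = 251082 + (⅙)² = 251082 + 1/36 = 9038953/36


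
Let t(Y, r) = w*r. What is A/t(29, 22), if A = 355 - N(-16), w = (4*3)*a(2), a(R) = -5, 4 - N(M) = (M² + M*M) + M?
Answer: -77/120 ≈ -0.64167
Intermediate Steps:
N(M) = 4 - M - 2*M² (N(M) = 4 - ((M² + M*M) + M) = 4 - ((M² + M²) + M) = 4 - (2*M² + M) = 4 - (M + 2*M²) = 4 + (-M - 2*M²) = 4 - M - 2*M²)
w = -60 (w = (4*3)*(-5) = 12*(-5) = -60)
t(Y, r) = -60*r
A = 847 (A = 355 - (4 - 1*(-16) - 2*(-16)²) = 355 - (4 + 16 - 2*256) = 355 - (4 + 16 - 512) = 355 - 1*(-492) = 355 + 492 = 847)
A/t(29, 22) = 847/((-60*22)) = 847/(-1320) = 847*(-1/1320) = -77/120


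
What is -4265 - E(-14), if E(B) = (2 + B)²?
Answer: -4409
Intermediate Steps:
-4265 - E(-14) = -4265 - (2 - 14)² = -4265 - 1*(-12)² = -4265 - 1*144 = -4265 - 144 = -4409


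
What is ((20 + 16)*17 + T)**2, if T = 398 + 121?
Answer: 1279161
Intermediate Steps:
T = 519
((20 + 16)*17 + T)**2 = ((20 + 16)*17 + 519)**2 = (36*17 + 519)**2 = (612 + 519)**2 = 1131**2 = 1279161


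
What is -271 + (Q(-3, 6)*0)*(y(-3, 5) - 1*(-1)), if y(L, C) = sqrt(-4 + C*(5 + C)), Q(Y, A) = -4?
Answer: -271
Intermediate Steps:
-271 + (Q(-3, 6)*0)*(y(-3, 5) - 1*(-1)) = -271 + (-4*0)*(sqrt(-4 + 5**2 + 5*5) - 1*(-1)) = -271 + 0*(sqrt(-4 + 25 + 25) + 1) = -271 + 0*(sqrt(46) + 1) = -271 + 0*(1 + sqrt(46)) = -271 + 0 = -271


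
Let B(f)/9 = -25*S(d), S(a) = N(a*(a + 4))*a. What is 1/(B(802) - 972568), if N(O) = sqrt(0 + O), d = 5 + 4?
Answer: -972568/945408741499 + 6075*sqrt(13)/945408741499 ≈ -1.0056e-6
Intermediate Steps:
d = 9
N(O) = sqrt(O)
S(a) = a*sqrt(a*(4 + a)) (S(a) = sqrt(a*(a + 4))*a = sqrt(a*(4 + a))*a = a*sqrt(a*(4 + a)))
B(f) = -6075*sqrt(13) (B(f) = 9*(-225*sqrt(9*(4 + 9))) = 9*(-225*sqrt(9*13)) = 9*(-225*sqrt(117)) = 9*(-225*3*sqrt(13)) = 9*(-675*sqrt(13)) = -6075*sqrt(13))
1/(B(802) - 972568) = 1/(-6075*sqrt(13) - 972568) = 1/(-972568 - 6075*sqrt(13))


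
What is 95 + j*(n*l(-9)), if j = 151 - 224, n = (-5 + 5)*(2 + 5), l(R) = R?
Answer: 95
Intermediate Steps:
n = 0 (n = 0*7 = 0)
j = -73
95 + j*(n*l(-9)) = 95 - 0*(-9) = 95 - 73*0 = 95 + 0 = 95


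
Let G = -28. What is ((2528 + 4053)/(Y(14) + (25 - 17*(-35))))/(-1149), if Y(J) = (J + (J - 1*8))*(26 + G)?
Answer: -6581/666420 ≈ -0.0098751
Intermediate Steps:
Y(J) = 16 - 4*J (Y(J) = (J + (J - 1*8))*(26 - 28) = (J + (J - 8))*(-2) = (J + (-8 + J))*(-2) = (-8 + 2*J)*(-2) = 16 - 4*J)
((2528 + 4053)/(Y(14) + (25 - 17*(-35))))/(-1149) = ((2528 + 4053)/((16 - 4*14) + (25 - 17*(-35))))/(-1149) = (6581/((16 - 56) + (25 + 595)))*(-1/1149) = (6581/(-40 + 620))*(-1/1149) = (6581/580)*(-1/1149) = -6581/666420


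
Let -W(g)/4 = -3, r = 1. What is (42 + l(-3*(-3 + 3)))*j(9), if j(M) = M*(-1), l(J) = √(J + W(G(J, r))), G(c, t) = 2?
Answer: -378 - 18*√3 ≈ -409.18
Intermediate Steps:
W(g) = 12 (W(g) = -4*(-3) = 12)
l(J) = √(12 + J) (l(J) = √(J + 12) = √(12 + J))
j(M) = -M
(42 + l(-3*(-3 + 3)))*j(9) = (42 + √(12 - 3*(-3 + 3)))*(-1*9) = (42 + √(12 - 3*0))*(-9) = (42 + √(12 + 0))*(-9) = (42 + √12)*(-9) = (42 + 2*√3)*(-9) = -378 - 18*√3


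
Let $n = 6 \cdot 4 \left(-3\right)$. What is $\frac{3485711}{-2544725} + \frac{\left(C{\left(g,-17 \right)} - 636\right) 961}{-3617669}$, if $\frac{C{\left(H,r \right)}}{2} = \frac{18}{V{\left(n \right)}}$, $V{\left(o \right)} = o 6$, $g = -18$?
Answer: $- \frac{4279207392193}{3563602353300} \approx -1.2008$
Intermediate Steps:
$n = -72$ ($n = 24 \left(-3\right) = -72$)
$V{\left(o \right)} = 6 o$
$C{\left(H,r \right)} = - \frac{1}{12}$ ($C{\left(H,r \right)} = 2 \frac{18}{6 \left(-72\right)} = 2 \frac{18}{-432} = 2 \cdot 18 \left(- \frac{1}{432}\right) = 2 \left(- \frac{1}{24}\right) = - \frac{1}{12}$)
$\frac{3485711}{-2544725} + \frac{\left(C{\left(g,-17 \right)} - 636\right) 961}{-3617669} = \frac{3485711}{-2544725} + \frac{\left(- \frac{1}{12} - 636\right) 961}{-3617669} = 3485711 \left(- \frac{1}{2544725}\right) + \left(- \frac{7633}{12}\right) 961 \left(- \frac{1}{3617669}\right) = - \frac{3485711}{2544725} - - \frac{236623}{1400388} = - \frac{3485711}{2544725} + \frac{236623}{1400388} = - \frac{4279207392193}{3563602353300}$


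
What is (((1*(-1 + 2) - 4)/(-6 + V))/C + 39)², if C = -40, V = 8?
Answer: 9753129/6400 ≈ 1523.9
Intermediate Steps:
(((1*(-1 + 2) - 4)/(-6 + V))/C + 39)² = (((1*(-1 + 2) - 4)/(-6 + 8))/(-40) + 39)² = (((1*1 - 4)/2)*(-1/40) + 39)² = (((1 - 4)*(½))*(-1/40) + 39)² = (-3*½*(-1/40) + 39)² = (-3/2*(-1/40) + 39)² = (3/80 + 39)² = (3123/80)² = 9753129/6400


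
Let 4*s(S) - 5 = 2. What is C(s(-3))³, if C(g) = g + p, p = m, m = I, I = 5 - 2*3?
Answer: 27/64 ≈ 0.42188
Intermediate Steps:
I = -1 (I = 5 - 6 = -1)
m = -1
s(S) = 7/4 (s(S) = 5/4 + (¼)*2 = 5/4 + ½ = 7/4)
p = -1
C(g) = -1 + g (C(g) = g - 1 = -1 + g)
C(s(-3))³ = (-1 + 7/4)³ = (¾)³ = 27/64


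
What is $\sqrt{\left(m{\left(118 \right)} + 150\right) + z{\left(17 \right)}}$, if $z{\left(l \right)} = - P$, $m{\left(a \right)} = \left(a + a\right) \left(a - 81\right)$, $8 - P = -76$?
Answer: $\sqrt{8798} \approx 93.798$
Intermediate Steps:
$P = 84$ ($P = 8 - -76 = 8 + 76 = 84$)
$m{\left(a \right)} = 2 a \left(-81 + a\right)$
$z{\left(l \right)} = -84$ ($z{\left(l \right)} = \left(-1\right) 84 = -84$)
$\sqrt{\left(m{\left(118 \right)} + 150\right) + z{\left(17 \right)}} = \sqrt{\left(2 \cdot 118 \left(-81 + 118\right) + 150\right) - 84} = \sqrt{\left(2 \cdot 118 \cdot 37 + 150\right) - 84} = \sqrt{\left(8732 + 150\right) - 84} = \sqrt{8882 - 84} = \sqrt{8798}$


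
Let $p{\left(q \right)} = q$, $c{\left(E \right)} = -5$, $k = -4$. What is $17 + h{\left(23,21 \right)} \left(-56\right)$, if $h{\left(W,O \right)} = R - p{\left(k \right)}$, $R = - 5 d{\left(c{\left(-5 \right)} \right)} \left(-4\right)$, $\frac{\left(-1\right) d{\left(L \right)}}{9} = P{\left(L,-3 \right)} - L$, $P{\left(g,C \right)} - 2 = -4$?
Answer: $30033$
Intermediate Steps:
$P{\left(g,C \right)} = -2$ ($P{\left(g,C \right)} = 2 - 4 = -2$)
$d{\left(L \right)} = 18 + 9 L$ ($d{\left(L \right)} = - 9 \left(-2 - L\right) = 18 + 9 L$)
$R = -540$ ($R = - 5 \left(18 + 9 \left(-5\right)\right) \left(-4\right) = - 5 \left(18 - 45\right) \left(-4\right) = \left(-5\right) \left(-27\right) \left(-4\right) = 135 \left(-4\right) = -540$)
$h{\left(W,O \right)} = -536$ ($h{\left(W,O \right)} = -540 - -4 = -540 + 4 = -536$)
$17 + h{\left(23,21 \right)} \left(-56\right) = 17 - -30016 = 17 + 30016 = 30033$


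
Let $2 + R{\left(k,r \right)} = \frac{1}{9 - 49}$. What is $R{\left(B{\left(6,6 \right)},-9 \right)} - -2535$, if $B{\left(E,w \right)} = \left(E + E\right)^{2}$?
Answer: $\frac{101319}{40} \approx 2533.0$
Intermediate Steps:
$B{\left(E,w \right)} = 4 E^{2}$ ($B{\left(E,w \right)} = \left(2 E\right)^{2} = 4 E^{2}$)
$R{\left(k,r \right)} = - \frac{81}{40}$ ($R{\left(k,r \right)} = -2 + \frac{1}{9 - 49} = -2 + \frac{1}{-40} = -2 - \frac{1}{40} = - \frac{81}{40}$)
$R{\left(B{\left(6,6 \right)},-9 \right)} - -2535 = - \frac{81}{40} - -2535 = - \frac{81}{40} + 2535 = \frac{101319}{40}$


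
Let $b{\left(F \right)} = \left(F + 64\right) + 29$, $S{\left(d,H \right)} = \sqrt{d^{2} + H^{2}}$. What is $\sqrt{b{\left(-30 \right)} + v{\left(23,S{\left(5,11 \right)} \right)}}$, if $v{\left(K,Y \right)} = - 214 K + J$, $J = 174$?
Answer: $i \sqrt{4685} \approx 68.447 i$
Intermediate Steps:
$S{\left(d,H \right)} = \sqrt{H^{2} + d^{2}}$
$b{\left(F \right)} = 93 + F$ ($b{\left(F \right)} = \left(64 + F\right) + 29 = 93 + F$)
$v{\left(K,Y \right)} = 174 - 214 K$ ($v{\left(K,Y \right)} = - 214 K + 174 = 174 - 214 K$)
$\sqrt{b{\left(-30 \right)} + v{\left(23,S{\left(5,11 \right)} \right)}} = \sqrt{\left(93 - 30\right) + \left(174 - 4922\right)} = \sqrt{63 + \left(174 - 4922\right)} = \sqrt{63 - 4748} = \sqrt{-4685} = i \sqrt{4685}$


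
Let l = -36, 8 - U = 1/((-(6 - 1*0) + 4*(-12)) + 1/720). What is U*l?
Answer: -11223072/38879 ≈ -288.67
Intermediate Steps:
U = 311752/38879 (U = 8 - 1/((-(6 - 1*0) + 4*(-12)) + 1/720) = 8 - 1/((-(6 + 0) - 48) + 1/720) = 8 - 1/((-1*6 - 48) + 1/720) = 8 - 1/((-6 - 48) + 1/720) = 8 - 1/(-54 + 1/720) = 8 - 1/(-38879/720) = 8 - 1*(-720/38879) = 8 + 720/38879 = 311752/38879 ≈ 8.0185)
U*l = (311752/38879)*(-36) = -11223072/38879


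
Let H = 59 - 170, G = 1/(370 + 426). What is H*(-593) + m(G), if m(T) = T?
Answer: 52395109/796 ≈ 65823.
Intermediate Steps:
G = 1/796 ≈ 0.0012563
H = -111
H*(-593) + m(G) = -111*(-593) + 1/796 = 65823 + 1/796 = 52395109/796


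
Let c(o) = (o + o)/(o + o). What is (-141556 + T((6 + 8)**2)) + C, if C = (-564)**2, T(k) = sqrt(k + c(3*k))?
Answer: 176540 + sqrt(197) ≈ 1.7655e+5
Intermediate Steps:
c(o) = 1 (c(o) = (2*o)/((2*o)) = (2*o)*(1/(2*o)) = 1)
T(k) = sqrt(1 + k) (T(k) = sqrt(k + 1) = sqrt(1 + k))
C = 318096
(-141556 + T((6 + 8)**2)) + C = (-141556 + sqrt(1 + (6 + 8)**2)) + 318096 = (-141556 + sqrt(1 + 14**2)) + 318096 = (-141556 + sqrt(1 + 196)) + 318096 = (-141556 + sqrt(197)) + 318096 = 176540 + sqrt(197)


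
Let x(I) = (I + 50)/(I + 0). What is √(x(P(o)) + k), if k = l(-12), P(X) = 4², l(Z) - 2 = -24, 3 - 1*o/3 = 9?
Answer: I*√286/4 ≈ 4.2279*I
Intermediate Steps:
o = -18 (o = 9 - 3*9 = 9 - 27 = -18)
l(Z) = -22 (l(Z) = 2 - 24 = -22)
P(X) = 16
k = -22
x(I) = (50 + I)/I
√(x(P(o)) + k) = √((50 + 16)/16 - 22) = √((1/16)*66 - 22) = √(33/8 - 22) = √(-143/8) = I*√286/4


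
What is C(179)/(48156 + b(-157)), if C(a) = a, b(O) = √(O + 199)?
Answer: 1436654/386500049 - 179*√42/2319000294 ≈ 0.0037166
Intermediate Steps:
b(O) = √(199 + O)
C(179)/(48156 + b(-157)) = 179/(48156 + √(199 - 157)) = 179/(48156 + √42)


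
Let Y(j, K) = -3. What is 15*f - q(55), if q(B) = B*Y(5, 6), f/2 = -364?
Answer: -10755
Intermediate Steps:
f = -728 (f = 2*(-364) = -728)
q(B) = -3*B (q(B) = B*(-3) = -3*B)
15*f - q(55) = 15*(-728) - (-3)*55 = -10920 - 1*(-165) = -10920 + 165 = -10755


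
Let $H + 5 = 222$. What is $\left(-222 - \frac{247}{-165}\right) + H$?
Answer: $- \frac{578}{165} \approx -3.503$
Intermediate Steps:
$H = 217$ ($H = -5 + 222 = 217$)
$\left(-222 - \frac{247}{-165}\right) + H = \left(-222 - \frac{247}{-165}\right) + 217 = \left(-222 - - \frac{247}{165}\right) + 217 = \left(-222 + \frac{247}{165}\right) + 217 = - \frac{36383}{165} + 217 = - \frac{578}{165}$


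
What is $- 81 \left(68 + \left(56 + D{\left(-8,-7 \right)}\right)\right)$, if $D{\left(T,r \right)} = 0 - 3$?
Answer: $-9801$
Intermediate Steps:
$D{\left(T,r \right)} = -3$
$- 81 \left(68 + \left(56 + D{\left(-8,-7 \right)}\right)\right) = - 81 \left(68 + \left(56 - 3\right)\right) = - 81 \left(68 + 53\right) = \left(-81\right) 121 = -9801$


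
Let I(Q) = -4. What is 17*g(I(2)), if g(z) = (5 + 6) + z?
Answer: 119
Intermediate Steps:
g(z) = 11 + z
17*g(I(2)) = 17*(11 - 4) = 17*7 = 119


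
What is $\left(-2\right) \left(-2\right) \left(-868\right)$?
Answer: $-3472$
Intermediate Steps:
$\left(-2\right) \left(-2\right) \left(-868\right) = 4 \left(-868\right) = -3472$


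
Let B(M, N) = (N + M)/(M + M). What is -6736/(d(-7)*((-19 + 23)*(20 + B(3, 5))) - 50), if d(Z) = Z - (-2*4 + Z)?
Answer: -10104/949 ≈ -10.647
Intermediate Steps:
B(M, N) = (M + N)/(2*M) (B(M, N) = (M + N)/((2*M)) = (M + N)*(1/(2*M)) = (M + N)/(2*M))
d(Z) = 8 (d(Z) = Z - (-8 + Z) = Z + (8 - Z) = 8)
-6736/(d(-7)*((-19 + 23)*(20 + B(3, 5))) - 50) = -6736/(8*((-19 + 23)*(20 + (½)*(3 + 5)/3)) - 50) = -6736/(8*(4*(20 + (½)*(⅓)*8)) - 50) = -6736/(8*(4*(20 + 4/3)) - 50) = -6736/(8*(4*(64/3)) - 50) = -6736/(8*(256/3) - 50) = -6736/(2048/3 - 50) = -6736/1898/3 = -6736*3/1898 = -10104/949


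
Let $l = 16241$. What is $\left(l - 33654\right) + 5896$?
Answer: $-11517$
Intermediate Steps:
$\left(l - 33654\right) + 5896 = \left(16241 - 33654\right) + 5896 = -17413 + 5896 = -11517$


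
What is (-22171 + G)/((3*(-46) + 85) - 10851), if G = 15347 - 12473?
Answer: 19297/10904 ≈ 1.7697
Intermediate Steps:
G = 2874
(-22171 + G)/((3*(-46) + 85) - 10851) = (-22171 + 2874)/((3*(-46) + 85) - 10851) = -19297/((-138 + 85) - 10851) = -19297/(-53 - 10851) = -19297/(-10904) = -19297*(-1/10904) = 19297/10904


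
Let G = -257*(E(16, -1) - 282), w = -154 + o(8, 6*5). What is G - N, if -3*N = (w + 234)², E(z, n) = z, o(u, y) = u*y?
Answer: 307486/3 ≈ 1.0250e+5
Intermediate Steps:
w = 86 (w = -154 + 8*(6*5) = -154 + 8*30 = -154 + 240 = 86)
G = 68362 (G = -257*(16 - 282) = -257*(-266) = 68362)
N = -102400/3 (N = -(86 + 234)²/3 = -⅓*320² = -⅓*102400 = -102400/3 ≈ -34133.)
G - N = 68362 - 1*(-102400/3) = 68362 + 102400/3 = 307486/3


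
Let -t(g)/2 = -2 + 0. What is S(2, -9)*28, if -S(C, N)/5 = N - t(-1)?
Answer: 1820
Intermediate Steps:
t(g) = 4 (t(g) = -2*(-2 + 0) = -2*(-2) = 4)
S(C, N) = 20 - 5*N (S(C, N) = -5*(N - 1*4) = -5*(N - 4) = -5*(-4 + N) = 20 - 5*N)
S(2, -9)*28 = (20 - 5*(-9))*28 = (20 + 45)*28 = 65*28 = 1820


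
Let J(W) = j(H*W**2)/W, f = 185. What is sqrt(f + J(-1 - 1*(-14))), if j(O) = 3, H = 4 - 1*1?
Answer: 2*sqrt(7826)/13 ≈ 13.610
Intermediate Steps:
H = 3 (H = 4 - 1 = 3)
J(W) = 3/W
sqrt(f + J(-1 - 1*(-14))) = sqrt(185 + 3/(-1 - 1*(-14))) = sqrt(185 + 3/(-1 + 14)) = sqrt(185 + 3/13) = sqrt(2408/13) = 2*sqrt(7826)/13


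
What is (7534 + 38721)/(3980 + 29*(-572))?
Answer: -46255/12608 ≈ -3.6687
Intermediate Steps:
(7534 + 38721)/(3980 + 29*(-572)) = 46255/(3980 - 16588) = 46255/(-12608) = 46255*(-1/12608) = -46255/12608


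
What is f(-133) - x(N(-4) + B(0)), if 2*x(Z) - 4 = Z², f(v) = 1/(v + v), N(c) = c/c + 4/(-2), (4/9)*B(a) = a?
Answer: -333/133 ≈ -2.5038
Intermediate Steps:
B(a) = 9*a/4
N(c) = -1 (N(c) = 1 + 4*(-½) = 1 - 2 = -1)
f(v) = 1/(2*v)
x(Z) = 2 + Z²/2
f(-133) - x(N(-4) + B(0)) = (½)/(-133) - (2 + (-1 + (9/4)*0)²/2) = (½)*(-1/133) - (2 + (-1 + 0)²/2) = -1/266 - (2 + (½)*(-1)²) = -1/266 - (2 + (½)*1) = -1/266 - (2 + ½) = -1/266 - 1*5/2 = -1/266 - 5/2 = -333/133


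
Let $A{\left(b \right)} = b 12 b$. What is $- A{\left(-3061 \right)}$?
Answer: $-112436652$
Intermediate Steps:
$A{\left(b \right)} = 12 b^{2}$ ($A{\left(b \right)} = 12 b b = 12 b^{2}$)
$- A{\left(-3061 \right)} = - 12 \left(-3061\right)^{2} = - 12 \cdot 9369721 = \left(-1\right) 112436652 = -112436652$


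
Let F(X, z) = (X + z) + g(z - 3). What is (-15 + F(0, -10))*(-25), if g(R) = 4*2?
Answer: 425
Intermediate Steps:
g(R) = 8
F(X, z) = 8 + X + z (F(X, z) = (X + z) + 8 = 8 + X + z)
(-15 + F(0, -10))*(-25) = (-15 + (8 + 0 - 10))*(-25) = (-15 - 2)*(-25) = -17*(-25) = 425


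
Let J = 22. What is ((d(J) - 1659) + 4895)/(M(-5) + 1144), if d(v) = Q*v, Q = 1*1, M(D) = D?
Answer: 3258/1139 ≈ 2.8604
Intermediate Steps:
Q = 1
d(v) = v (d(v) = 1*v = v)
((d(J) - 1659) + 4895)/(M(-5) + 1144) = ((22 - 1659) + 4895)/(-5 + 1144) = (-1637 + 4895)/1139 = 3258*(1/1139) = 3258/1139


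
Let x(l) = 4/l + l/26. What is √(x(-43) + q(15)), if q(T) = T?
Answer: √16565406/1118 ≈ 3.6405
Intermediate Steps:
x(l) = 4/l + l/26 (x(l) = 4/l + l*(1/26) = 4/l + l/26)
√(x(-43) + q(15)) = √((4/(-43) + (1/26)*(-43)) + 15) = √((4*(-1/43) - 43/26) + 15) = √((-4/43 - 43/26) + 15) = √(-1953/1118 + 15) = √(14817/1118) = √16565406/1118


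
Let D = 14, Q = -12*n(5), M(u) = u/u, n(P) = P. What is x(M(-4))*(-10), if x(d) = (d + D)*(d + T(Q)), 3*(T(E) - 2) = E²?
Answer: -180450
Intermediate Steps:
M(u) = 1
Q = -60 (Q = -12*5 = -60)
T(E) = 2 + E²/3
x(d) = (14 + d)*(1202 + d) (x(d) = (d + 14)*(d + (2 + (⅓)*(-60)²)) = (14 + d)*(d + (2 + (⅓)*3600)) = (14 + d)*(d + (2 + 1200)) = (14 + d)*(d + 1202) = (14 + d)*(1202 + d))
x(M(-4))*(-10) = (16828 + 1² + 1216*1)*(-10) = (16828 + 1 + 1216)*(-10) = 18045*(-10) = -180450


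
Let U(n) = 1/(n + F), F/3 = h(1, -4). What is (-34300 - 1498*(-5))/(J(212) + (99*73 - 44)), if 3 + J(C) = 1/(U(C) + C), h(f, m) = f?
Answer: -244405322/65454359 ≈ -3.7340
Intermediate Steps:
F = 3 (F = 3*1 = 3)
U(n) = 1/(3 + n) (U(n) = 1/(n + 3) = 1/(3 + n))
J(C) = -3 + 1/(C + 1/(3 + C)) (J(C) = -3 + 1/(1/(3 + C) + C) = -3 + 1/(C + 1/(3 + C)))
(-34300 - 1498*(-5))/(J(212) + (99*73 - 44)) = (-34300 - 1498*(-5))/(212*(-8 - 3*212)/(1 + 212**2 + 3*212) + (99*73 - 44)) = (-34300 + 7490)/(212*(-8 - 636)/(1 + 44944 + 636) + (7227 - 44)) = -26810/(212*(-644)/45581 + 7183) = -26810/(212*(1/45581)*(-644) + 7183) = -26810/(-136528/45581 + 7183) = -26810/327271795/45581 = -26810*45581/327271795 = -244405322/65454359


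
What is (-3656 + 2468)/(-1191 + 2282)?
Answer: -1188/1091 ≈ -1.0889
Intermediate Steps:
(-3656 + 2468)/(-1191 + 2282) = -1188/1091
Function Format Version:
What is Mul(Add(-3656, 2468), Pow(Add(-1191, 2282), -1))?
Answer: Rational(-1188, 1091) ≈ -1.0889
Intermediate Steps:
Mul(Add(-3656, 2468), Pow(Add(-1191, 2282), -1)) = Mul(-1188, Pow(1091, -1)) = Mul(-1188, Rational(1, 1091)) = Rational(-1188, 1091)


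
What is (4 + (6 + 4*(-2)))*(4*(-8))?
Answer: -64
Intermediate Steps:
(4 + (6 + 4*(-2)))*(4*(-8)) = (4 + (6 - 8))*(-32) = (4 - 2)*(-32) = 2*(-32) = -64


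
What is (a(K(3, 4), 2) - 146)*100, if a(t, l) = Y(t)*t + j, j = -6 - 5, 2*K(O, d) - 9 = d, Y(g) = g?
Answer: -11475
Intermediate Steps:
K(O, d) = 9/2 + d/2
j = -11
a(t, l) = -11 + t² (a(t, l) = t*t - 11 = t² - 11 = -11 + t²)
(a(K(3, 4), 2) - 146)*100 = ((-11 + (9/2 + (½)*4)²) - 146)*100 = ((-11 + (9/2 + 2)²) - 146)*100 = ((-11 + (13/2)²) - 146)*100 = ((-11 + 169/4) - 146)*100 = (125/4 - 146)*100 = -459/4*100 = -11475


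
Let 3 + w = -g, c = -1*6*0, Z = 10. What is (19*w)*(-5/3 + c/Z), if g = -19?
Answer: -1520/3 ≈ -506.67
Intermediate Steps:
c = 0 (c = -6*0 = 0)
w = 16 (w = -3 - 1*(-19) = -3 + 19 = 16)
(19*w)*(-5/3 + c/Z) = (19*16)*(-5/3 + 0/10) = 304*(-5*⅓ + 0*(⅒)) = 304*(-5/3 + 0) = 304*(-5/3) = -1520/3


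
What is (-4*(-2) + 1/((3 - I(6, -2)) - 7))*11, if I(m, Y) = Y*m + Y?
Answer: 891/10 ≈ 89.100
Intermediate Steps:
I(m, Y) = Y + Y*m
(-4*(-2) + 1/((3 - I(6, -2)) - 7))*11 = (-4*(-2) + 1/((3 - (-2)*(1 + 6)) - 7))*11 = (8 + 1/((3 - (-2)*7) - 7))*11 = (8 + 1/((3 - 1*(-14)) - 7))*11 = (8 + 1/((3 + 14) - 7))*11 = (8 + 1/(17 - 7))*11 = (8 + 1/10)*11 = (81/10)*11 = 891/10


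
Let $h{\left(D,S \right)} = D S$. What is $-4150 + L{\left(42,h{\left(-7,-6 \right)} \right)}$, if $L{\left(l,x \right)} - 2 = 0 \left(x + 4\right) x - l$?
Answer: $-4190$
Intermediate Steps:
$L{\left(l,x \right)} = 2 - l$ ($L{\left(l,x \right)} = 2 + \left(0 \left(x + 4\right) x - l\right) = 2 + \left(0 \left(4 + x\right) x - l\right) = 2 + \left(0 x \left(4 + x\right) - l\right) = 2 + \left(0 - l\right) = 2 - l$)
$-4150 + L{\left(42,h{\left(-7,-6 \right)} \right)} = -4150 + \left(2 - 42\right) = -4150 - 40 = -4190$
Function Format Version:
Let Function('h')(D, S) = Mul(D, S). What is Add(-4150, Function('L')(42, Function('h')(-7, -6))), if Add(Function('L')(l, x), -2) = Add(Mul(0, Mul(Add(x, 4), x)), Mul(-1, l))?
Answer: -4190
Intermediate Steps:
Function('L')(l, x) = Add(2, Mul(-1, l)) (Function('L')(l, x) = Add(2, Add(Mul(0, Mul(Add(x, 4), x)), Mul(-1, l))) = Add(2, Add(Mul(0, Mul(Add(4, x), x)), Mul(-1, l))) = Add(2, Add(Mul(0, Mul(x, Add(4, x))), Mul(-1, l))) = Add(2, Add(0, Mul(-1, l))) = Add(2, Mul(-1, l)))
Add(-4150, Function('L')(42, Function('h')(-7, -6))) = Add(-4150, Add(2, Mul(-1, 42))) = Add(-4150, Add(2, -42)) = Add(-4150, -40) = -4190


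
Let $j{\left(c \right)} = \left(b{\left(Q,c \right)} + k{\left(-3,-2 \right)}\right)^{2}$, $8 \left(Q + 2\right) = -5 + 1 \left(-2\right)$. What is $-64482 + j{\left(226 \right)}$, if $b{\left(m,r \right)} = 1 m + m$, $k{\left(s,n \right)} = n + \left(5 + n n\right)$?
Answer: $- \frac{1031687}{16} \approx -64480.0$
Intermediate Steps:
$Q = - \frac{23}{8}$ ($Q = -2 + \frac{-5 + 1 \left(-2\right)}{8} = -2 + \frac{-5 - 2}{8} = -2 + \frac{1}{8} \left(-7\right) = -2 - \frac{7}{8} = - \frac{23}{8} \approx -2.875$)
$k{\left(s,n \right)} = 5 + n + n^{2}$ ($k{\left(s,n \right)} = n + \left(5 + n^{2}\right) = 5 + n + n^{2}$)
$b{\left(m,r \right)} = 2 m$ ($b{\left(m,r \right)} = m + m = 2 m$)
$j{\left(c \right)} = \frac{25}{16}$ ($j{\left(c \right)} = \left(2 \left(- \frac{23}{8}\right) + \left(5 - 2 + \left(-2\right)^{2}\right)\right)^{2} = \left(- \frac{23}{4} + \left(5 - 2 + 4\right)\right)^{2} = \left(- \frac{23}{4} + 7\right)^{2} = \left(\frac{5}{4}\right)^{2} = \frac{25}{16}$)
$-64482 + j{\left(226 \right)} = -64482 + \frac{25}{16} = - \frac{1031687}{16}$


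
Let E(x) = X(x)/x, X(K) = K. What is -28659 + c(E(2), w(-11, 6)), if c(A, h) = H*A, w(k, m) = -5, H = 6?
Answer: -28653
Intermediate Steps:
E(x) = 1 (E(x) = x/x = 1)
c(A, h) = 6*A
-28659 + c(E(2), w(-11, 6)) = -28659 + 6*1 = -28659 + 6 = -28653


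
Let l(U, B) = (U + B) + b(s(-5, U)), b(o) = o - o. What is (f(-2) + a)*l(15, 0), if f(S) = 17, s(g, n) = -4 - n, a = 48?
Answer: 975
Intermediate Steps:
b(o) = 0
l(U, B) = B + U (l(U, B) = (U + B) + 0 = (B + U) + 0 = B + U)
(f(-2) + a)*l(15, 0) = (17 + 48)*(0 + 15) = 65*15 = 975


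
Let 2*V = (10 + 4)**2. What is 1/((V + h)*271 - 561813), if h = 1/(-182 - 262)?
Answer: -444/237653491 ≈ -1.8683e-6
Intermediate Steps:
h = -1/444 (h = 1/(-444) = -1/444 ≈ -0.0022523)
V = 98 (V = (10 + 4)**2/2 = (1/2)*14**2 = (1/2)*196 = 98)
1/((V + h)*271 - 561813) = 1/((98 - 1/444)*271 - 561813) = 1/((43511/444)*271 - 561813) = 1/(11791481/444 - 561813) = 1/(-237653491/444) = -444/237653491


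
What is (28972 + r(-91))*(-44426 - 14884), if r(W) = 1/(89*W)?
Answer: -13916749103370/8099 ≈ -1.7183e+9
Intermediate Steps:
r(W) = 1/(89*W)
(28972 + r(-91))*(-44426 - 14884) = (28972 + (1/89)/(-91))*(-44426 - 14884) = (28972 + (1/89)*(-1/91))*(-59310) = (28972 - 1/8099)*(-59310) = (234644227/8099)*(-59310) = -13916749103370/8099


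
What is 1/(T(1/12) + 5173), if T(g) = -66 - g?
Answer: 12/61283 ≈ 0.00019581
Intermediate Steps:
1/(T(1/12) + 5173) = 1/((-66 - 1/12) + 5173) = 1/(-793/12 + 5173) = 1/(61283/12) = 12/61283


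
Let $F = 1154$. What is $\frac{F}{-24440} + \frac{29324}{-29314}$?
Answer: $- \frac{187626729}{179108540} \approx -1.0476$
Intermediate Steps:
$\frac{F}{-24440} + \frac{29324}{-29314} = \frac{1154}{-24440} + \frac{29324}{-29314} = 1154 \left(- \frac{1}{24440}\right) + 29324 \left(- \frac{1}{29314}\right) = - \frac{577}{12220} - \frac{14662}{14657} = - \frac{187626729}{179108540}$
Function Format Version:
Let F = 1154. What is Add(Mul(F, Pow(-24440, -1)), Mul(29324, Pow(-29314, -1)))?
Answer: Rational(-187626729, 179108540) ≈ -1.0476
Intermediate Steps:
Add(Mul(F, Pow(-24440, -1)), Mul(29324, Pow(-29314, -1))) = Add(Mul(1154, Pow(-24440, -1)), Mul(29324, Pow(-29314, -1))) = Add(Mul(1154, Rational(-1, 24440)), Mul(29324, Rational(-1, 29314))) = Add(Rational(-577, 12220), Rational(-14662, 14657)) = Rational(-187626729, 179108540)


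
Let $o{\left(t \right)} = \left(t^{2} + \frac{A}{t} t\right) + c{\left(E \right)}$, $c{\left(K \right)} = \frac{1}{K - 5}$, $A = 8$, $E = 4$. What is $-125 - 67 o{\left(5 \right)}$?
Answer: $-2269$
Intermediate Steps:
$c{\left(K \right)} = \frac{1}{-5 + K}$
$o{\left(t \right)} = 7 + t^{2}$ ($o{\left(t \right)} = \left(t^{2} + \frac{8}{t} t\right) + \frac{1}{-5 + 4} = \left(t^{2} + 8\right) + \frac{1}{-1} = \left(8 + t^{2}\right) - 1 = 7 + t^{2}$)
$-125 - 67 o{\left(5 \right)} = -125 - 67 \left(7 + 5^{2}\right) = -125 - 67 \left(7 + 25\right) = -125 - 2144 = -2269$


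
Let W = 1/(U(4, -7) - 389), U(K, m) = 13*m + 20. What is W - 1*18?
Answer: -8281/460 ≈ -18.002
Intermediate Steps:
U(K, m) = 20 + 13*m
W = -1/460 (W = 1/((20 + 13*(-7)) - 389) = 1/((20 - 91) - 389) = 1/(-71 - 389) = 1/(-460) = -1/460 ≈ -0.0021739)
W - 1*18 = -1/460 - 1*18 = -1/460 - 18 = -8281/460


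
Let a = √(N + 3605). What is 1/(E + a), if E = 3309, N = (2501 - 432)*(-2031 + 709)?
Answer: 3309/13681094 - I*√2731613/13681094 ≈ 0.00024187 - 0.00012081*I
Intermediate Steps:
N = -2735218 (N = 2069*(-1322) = -2735218)
a = I*√2731613 (a = √(-2735218 + 3605) = √(-2731613) = I*√2731613 ≈ 1652.8*I)
1/(E + a) = 1/(3309 + I*√2731613)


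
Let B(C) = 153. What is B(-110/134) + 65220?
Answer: 65373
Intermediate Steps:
B(-110/134) + 65220 = 153 + 65220 = 65373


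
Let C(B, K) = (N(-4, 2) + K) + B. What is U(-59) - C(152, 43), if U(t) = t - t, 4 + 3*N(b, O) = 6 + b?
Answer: -583/3 ≈ -194.33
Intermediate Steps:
N(b, O) = ⅔ + b/3 (N(b, O) = -4/3 + (6 + b)/3 = -4/3 + (2 + b/3) = ⅔ + b/3)
C(B, K) = -⅔ + B + K (C(B, K) = ((⅔ + (⅓)*(-4)) + K) + B = ((⅔ - 4/3) + K) + B = (-⅔ + K) + B = -⅔ + B + K)
U(t) = 0
U(-59) - C(152, 43) = 0 - (-⅔ + 152 + 43) = 0 - 1*583/3 = 0 - 583/3 = -583/3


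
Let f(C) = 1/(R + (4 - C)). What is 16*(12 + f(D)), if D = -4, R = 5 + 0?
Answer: 2512/13 ≈ 193.23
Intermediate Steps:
R = 5
f(C) = 1/(9 - C) (f(C) = 1/(5 + (4 - C)) = 1/(9 - C))
16*(12 + f(D)) = 16*(12 + 1/(9 - 1*(-4))) = 16*(12 + 1/(9 + 4)) = 16*(12 + 1/13) = 16*(157/13) = 2512/13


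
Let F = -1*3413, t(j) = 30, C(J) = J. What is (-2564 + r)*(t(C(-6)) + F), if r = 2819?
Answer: -862665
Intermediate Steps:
F = -3413
(-2564 + r)*(t(C(-6)) + F) = (-2564 + 2819)*(30 - 3413) = 255*(-3383) = -862665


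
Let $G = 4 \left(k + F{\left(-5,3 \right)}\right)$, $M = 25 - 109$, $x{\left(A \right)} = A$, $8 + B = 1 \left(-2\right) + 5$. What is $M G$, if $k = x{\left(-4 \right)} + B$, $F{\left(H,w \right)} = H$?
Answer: $4704$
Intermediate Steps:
$B = -5$ ($B = -8 + \left(1 \left(-2\right) + 5\right) = -8 + \left(-2 + 5\right) = -8 + 3 = -5$)
$M = -84$ ($M = 25 - 109 = -84$)
$k = -9$ ($k = -4 - 5 = -9$)
$G = -56$ ($G = 4 \left(-9 - 5\right) = 4 \left(-14\right) = -56$)
$M G = \left(-84\right) \left(-56\right) = 4704$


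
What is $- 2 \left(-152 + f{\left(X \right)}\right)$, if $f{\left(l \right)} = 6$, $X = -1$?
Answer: $292$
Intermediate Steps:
$- 2 \left(-152 + f{\left(X \right)}\right) = - 2 \left(-152 + 6\right) = \left(-2\right) \left(-146\right) = 292$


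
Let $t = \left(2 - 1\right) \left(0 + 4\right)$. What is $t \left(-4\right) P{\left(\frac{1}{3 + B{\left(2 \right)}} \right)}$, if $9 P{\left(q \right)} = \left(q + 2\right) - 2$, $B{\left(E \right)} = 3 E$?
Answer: $- \frac{16}{81} \approx -0.19753$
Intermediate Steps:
$t = 4$ ($t = 1 \cdot 4 = 4$)
$P{\left(q \right)} = \frac{q}{9}$ ($P{\left(q \right)} = \frac{\left(q + 2\right) - 2}{9} = \frac{\left(2 + q\right) - 2}{9} = \frac{q}{9}$)
$t \left(-4\right) P{\left(\frac{1}{3 + B{\left(2 \right)}} \right)} = 4 \left(-4\right) \frac{1}{9 \left(3 + 3 \cdot 2\right)} = - 16 \frac{1}{9 \left(3 + 6\right)} = - 16 \frac{1}{9 \cdot 9} = - 16 \cdot \frac{1}{9} \cdot \frac{1}{9} = \left(-16\right) \frac{1}{81} = - \frac{16}{81}$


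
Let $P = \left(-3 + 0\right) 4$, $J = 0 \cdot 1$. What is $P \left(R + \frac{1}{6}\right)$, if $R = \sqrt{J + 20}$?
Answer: $-2 - 24 \sqrt{5} \approx -55.666$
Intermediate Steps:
$J = 0$
$P = -12$ ($P = \left(-3\right) 4 = -12$)
$R = 2 \sqrt{5}$ ($R = \sqrt{0 + 20} = \sqrt{20} = 2 \sqrt{5} \approx 4.4721$)
$P \left(R + \frac{1}{6}\right) = - 12 \left(2 \sqrt{5} + \frac{1}{6}\right) = - 12 \left(\frac{1}{6} + 2 \sqrt{5}\right) = -2 - 24 \sqrt{5}$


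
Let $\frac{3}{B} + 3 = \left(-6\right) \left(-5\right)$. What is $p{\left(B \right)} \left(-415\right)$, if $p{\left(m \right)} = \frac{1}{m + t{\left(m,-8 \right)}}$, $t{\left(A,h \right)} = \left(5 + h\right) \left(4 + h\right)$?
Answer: $- \frac{3735}{109} \approx -34.266$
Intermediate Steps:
$t{\left(A,h \right)} = \left(4 + h\right) \left(5 + h\right)$
$B = \frac{1}{9}$ ($B = \frac{3}{-3 - -30} = \frac{3}{-3 + 30} = \frac{3}{27} = 3 \cdot \frac{1}{27} = \frac{1}{9} \approx 0.11111$)
$p{\left(m \right)} = \frac{1}{12 + m}$ ($p{\left(m \right)} = \frac{1}{m + \left(20 + \left(-8\right)^{2} + 9 \left(-8\right)\right)} = \frac{1}{m + \left(20 + 64 - 72\right)} = \frac{1}{m + 12} = \frac{1}{12 + m}$)
$p{\left(B \right)} \left(-415\right) = \frac{1}{12 + \frac{1}{9}} \left(-415\right) = \frac{1}{\frac{109}{9}} \left(-415\right) = \frac{9}{109} \left(-415\right) = - \frac{3735}{109}$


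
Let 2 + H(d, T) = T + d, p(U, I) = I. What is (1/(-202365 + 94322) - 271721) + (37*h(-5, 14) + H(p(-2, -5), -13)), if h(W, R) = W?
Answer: -29379700819/108043 ≈ -2.7193e+5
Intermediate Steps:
H(d, T) = -2 + T + d (H(d, T) = -2 + (T + d) = -2 + T + d)
(1/(-202365 + 94322) - 271721) + (37*h(-5, 14) + H(p(-2, -5), -13)) = (1/(-202365 + 94322) - 271721) + (37*(-5) + (-2 - 13 - 5)) = (1/(-108043) - 271721) + (-185 - 20) = (-1/108043 - 271721) - 205 = -29357552004/108043 - 205 = -29379700819/108043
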